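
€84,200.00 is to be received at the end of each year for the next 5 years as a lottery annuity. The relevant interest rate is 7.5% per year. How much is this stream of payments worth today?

€340,663.51

This is an ordinary annuity: 5 payments of €84,200.00 at the end of each year.
Periodic rate r = 0.075 per year.
PV = PMT × [(1 − (1+r)^−n)/r] = 84,200 × [1 − (1+r)^−5] / r = €340,663.51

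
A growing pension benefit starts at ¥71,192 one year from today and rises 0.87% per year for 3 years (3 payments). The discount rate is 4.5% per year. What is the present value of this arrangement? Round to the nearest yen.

¥197,362

Periodic rate r = 0.045 per year.
Growing ordinary annuity: PV = PMT₁ × [1 − ((1+g)/(1+r))^n] / (r − g) = 71,192 × [1 − ((1+0.0087)/(1+r))^3] / (r − 0.0087) = ¥197,362.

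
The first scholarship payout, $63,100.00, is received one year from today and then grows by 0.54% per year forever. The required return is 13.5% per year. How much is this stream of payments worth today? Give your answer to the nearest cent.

Periodic rate r = 0.135 per year.
Growing perpetuity (Gordon): PV = PMT₁ / (r − g) = 63,100 / (r − 0.0054) = $486,882.72.

$486,882.72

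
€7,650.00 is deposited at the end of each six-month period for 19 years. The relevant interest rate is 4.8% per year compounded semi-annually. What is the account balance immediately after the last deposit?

This is an ordinary annuity: 38 deposits of €7,650.00 at the end of each six-month period.
Periodic rate r = 0.048/2 per half-year; n is counted in half-years.
FV = PMT × [((1+r)^n − 1)/r] = 7,650 × [(1+r)^38 − 1] / r = €466,211.84

€466,211.84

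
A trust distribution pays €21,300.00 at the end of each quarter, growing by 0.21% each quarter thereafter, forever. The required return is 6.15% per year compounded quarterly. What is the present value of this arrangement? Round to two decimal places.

€1,604,519.77

Periodic rate r = 0.0615/4 per quarter.
Growing perpetuity (Gordon): PV = PMT₁ / (r − g) = 21,300 / (r − 0.0021) = €1,604,519.77.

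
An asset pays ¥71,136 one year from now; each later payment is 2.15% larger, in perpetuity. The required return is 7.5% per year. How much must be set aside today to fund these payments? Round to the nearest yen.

Periodic rate r = 0.075 per year.
Growing perpetuity (Gordon): PV = PMT₁ / (r − g) = 71,136 / (r − 0.0215) = ¥1,329,645.

¥1,329,645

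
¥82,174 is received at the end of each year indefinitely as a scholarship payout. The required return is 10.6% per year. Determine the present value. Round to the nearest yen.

Periodic rate r = 0.106 per year.
Level perpetuity: PV = PMT / r = 82,174 / (0.106) = ¥775,226.

¥775,226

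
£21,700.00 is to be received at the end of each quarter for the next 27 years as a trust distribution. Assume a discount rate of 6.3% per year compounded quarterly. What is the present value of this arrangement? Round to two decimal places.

This is an ordinary annuity: 108 payments of £21,700.00 at the end of each quarter.
Periodic rate r = 0.063/4 per quarter; n is counted in quarters.
PV = PMT × [(1 − (1+r)^−n)/r] = 21,700 × [1 − (1+r)^−108] / r = £1,122,976.60

£1,122,976.60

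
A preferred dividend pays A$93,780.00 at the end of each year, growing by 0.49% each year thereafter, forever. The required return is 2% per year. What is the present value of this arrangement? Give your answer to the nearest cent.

A$6,210,596.03

Periodic rate r = 0.02 per year.
Growing perpetuity (Gordon): PV = PMT₁ / (r − g) = 93,780 / (r − 0.0049) = A$6,210,596.03.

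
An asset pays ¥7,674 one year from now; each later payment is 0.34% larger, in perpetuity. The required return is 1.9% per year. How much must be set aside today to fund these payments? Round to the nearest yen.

¥491,923

Periodic rate r = 0.019 per year.
Growing perpetuity (Gordon): PV = PMT₁ / (r − g) = 7,674 / (r − 0.0034) = ¥491,923.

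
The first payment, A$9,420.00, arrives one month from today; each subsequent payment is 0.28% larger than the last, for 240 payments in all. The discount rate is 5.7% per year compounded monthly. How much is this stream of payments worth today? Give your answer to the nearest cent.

A$1,800,154.06

Periodic rate r = 0.057/12 per month; n is counted in months.
Growing ordinary annuity: PV = PMT₁ × [1 − ((1+g)/(1+r))^n] / (r − g) = 9,420 × [1 − ((1+0.0028)/(1+r))^240] / (r − 0.0028) = A$1,800,154.06.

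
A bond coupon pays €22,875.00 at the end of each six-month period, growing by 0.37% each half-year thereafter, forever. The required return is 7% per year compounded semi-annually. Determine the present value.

€730,830.67

Periodic rate r = 0.07/2 per half-year.
Growing perpetuity (Gordon): PV = PMT₁ / (r − g) = 22,875 / (r − 0.0037) = €730,830.67.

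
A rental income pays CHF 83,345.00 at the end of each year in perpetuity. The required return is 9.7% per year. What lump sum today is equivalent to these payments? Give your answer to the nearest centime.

Periodic rate r = 0.097 per year.
Level perpetuity: PV = PMT / r = 83,345 / (0.097) = CHF 859,226.80.

CHF 859,226.80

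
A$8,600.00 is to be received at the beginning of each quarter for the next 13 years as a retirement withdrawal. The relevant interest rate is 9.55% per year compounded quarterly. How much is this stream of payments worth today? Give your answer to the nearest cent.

A$260,675.69

This is an annuity due: 52 payments of A$8,600.00 at the beginning of each quarter.
Periodic rate r = 0.0955/4 per quarter; n is counted in quarters.
PV = PMT × [(1 − (1+r)^−n)/r] × (1+r) = 8,600 × [1 − (1+r)^−52] / r × (1+r) = A$260,675.69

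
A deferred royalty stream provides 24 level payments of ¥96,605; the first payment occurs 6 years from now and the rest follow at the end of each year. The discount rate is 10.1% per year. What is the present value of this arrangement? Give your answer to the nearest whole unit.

Ordinary annuity of 24 payments, first payment at period 6.
Periodic rate r = 0.101 per year.
The ordinary-annuity PV formula values the stream one period before the first payment (period 5); discount that back 5 periods:
PV₀ = 96,605 × [1 − (1+r)^−24] / r × (1+r)^−5 = ¥532,482

¥532,482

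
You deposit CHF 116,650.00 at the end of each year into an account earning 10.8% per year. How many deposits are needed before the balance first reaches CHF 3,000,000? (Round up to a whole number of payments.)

13 payments

Periodic rate r = 0.108 per year.
Ordinary annuity FV: 3,000,000 = 116,650 × [((1+r)^n − 1)/r].
(1+r)^n = 1 + 3,000,000 × r / 116,650, so n = ln(1 + 3,000,000·r/116,650) / ln(1+r) = 12.96.
Round up to a whole number of payments: n = 13.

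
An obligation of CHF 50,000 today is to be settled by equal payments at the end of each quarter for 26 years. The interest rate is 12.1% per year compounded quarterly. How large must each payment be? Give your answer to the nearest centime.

Level ordinary annuity; solve PV = PMT × [(1 − (1+r)^−n)/r] for PMT.
Periodic rate r = 0.121/4 per quarter; n is counted in quarters.
With n = 104: PMT = 50,000 / ([(1 − (1+r)^−n)/r]) = CHF 1,583.90

CHF 1,583.90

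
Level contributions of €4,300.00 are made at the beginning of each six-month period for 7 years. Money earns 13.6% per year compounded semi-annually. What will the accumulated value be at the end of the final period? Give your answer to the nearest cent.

This is an annuity due: 14 deposits of €4,300.00 at the beginning of each six-month period.
Periodic rate r = 0.136/2 per half-year; n is counted in half-years.
FV = PMT × [((1+r)^n − 1)/r] × (1+r) = 4,300 × [(1+r)^14 − 1] / r × (1+r) = €102,104.73

€102,104.73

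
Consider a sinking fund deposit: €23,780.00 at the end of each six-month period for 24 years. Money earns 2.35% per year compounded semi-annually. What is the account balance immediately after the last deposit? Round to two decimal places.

€1,521,757.74

This is an ordinary annuity: 48 deposits of €23,780.00 at the end of each six-month period.
Periodic rate r = 0.0235/2 per half-year; n is counted in half-years.
FV = PMT × [((1+r)^n − 1)/r] = 23,780 × [(1+r)^48 − 1] / r = €1,521,757.74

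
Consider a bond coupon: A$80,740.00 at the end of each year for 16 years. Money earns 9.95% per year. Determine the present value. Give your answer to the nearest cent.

A$633,571.22

This is an ordinary annuity: 16 payments of A$80,740.00 at the end of each year.
Periodic rate r = 0.0995 per year.
PV = PMT × [(1 − (1+r)^−n)/r] = 80,740 × [1 − (1+r)^−16] / r = A$633,571.22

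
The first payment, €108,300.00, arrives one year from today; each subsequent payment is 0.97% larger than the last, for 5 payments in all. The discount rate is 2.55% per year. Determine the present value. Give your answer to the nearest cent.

€512,012.87

Periodic rate r = 0.0255 per year.
Growing ordinary annuity: PV = PMT₁ × [1 − ((1+g)/(1+r))^n] / (r − g) = 108,300 × [1 − ((1+0.0097)/(1+r))^5] / (r − 0.0097) = €512,012.87.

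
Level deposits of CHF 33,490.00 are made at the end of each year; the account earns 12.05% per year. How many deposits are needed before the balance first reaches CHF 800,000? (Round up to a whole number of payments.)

Periodic rate r = 0.1205 per year.
Ordinary annuity FV: 800,000 = 33,490 × [((1+r)^n − 1)/r].
(1+r)^n = 1 + 800,000 × r / 33,490, so n = ln(1 + 800,000·r/33,490) / ln(1+r) = 11.91.
Round up to a whole number of payments: n = 12.

12 payments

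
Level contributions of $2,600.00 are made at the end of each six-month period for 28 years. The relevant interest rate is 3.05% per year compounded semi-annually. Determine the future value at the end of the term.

This is an ordinary annuity: 56 deposits of $2,600.00 at the end of each six-month period.
Periodic rate r = 0.0305/2 per half-year; n is counted in half-years.
FV = PMT × [((1+r)^n − 1)/r] = 2,600 × [(1+r)^56 − 1] / r = $227,424.20

$227,424.20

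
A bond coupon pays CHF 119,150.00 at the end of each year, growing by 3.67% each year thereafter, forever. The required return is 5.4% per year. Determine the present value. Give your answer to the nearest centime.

CHF 6,887,283.24

Periodic rate r = 0.054 per year.
Growing perpetuity (Gordon): PV = PMT₁ / (r − g) = 119,150 / (r − 0.0367) = CHF 6,887,283.24.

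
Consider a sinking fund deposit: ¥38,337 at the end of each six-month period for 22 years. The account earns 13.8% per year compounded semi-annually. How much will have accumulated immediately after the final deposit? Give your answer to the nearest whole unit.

This is an ordinary annuity: 44 deposits of ¥38,337 at the end of each six-month period.
Periodic rate r = 0.138/2 per half-year; n is counted in half-years.
FV = PMT × [((1+r)^n − 1)/r] = 38,337 × [(1+r)^44 − 1] / r = ¥9,910,568

¥9,910,568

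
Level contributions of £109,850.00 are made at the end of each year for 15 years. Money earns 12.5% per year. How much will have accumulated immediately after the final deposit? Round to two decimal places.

£4,263,742.45

This is an ordinary annuity: 15 deposits of £109,850.00 at the end of each year.
Periodic rate r = 0.125 per year.
FV = PMT × [((1+r)^n − 1)/r] = 109,850 × [(1+r)^15 − 1] / r = £4,263,742.45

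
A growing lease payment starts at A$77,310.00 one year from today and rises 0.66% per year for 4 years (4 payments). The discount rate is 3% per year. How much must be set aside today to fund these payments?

Periodic rate r = 0.03 per year.
Growing ordinary annuity: PV = PMT₁ × [1 − ((1+g)/(1+r))^n] / (r − g) = 77,310 × [1 − ((1+0.0066)/(1+r))^4] / (r − 0.0066) = A$290,155.85.

A$290,155.85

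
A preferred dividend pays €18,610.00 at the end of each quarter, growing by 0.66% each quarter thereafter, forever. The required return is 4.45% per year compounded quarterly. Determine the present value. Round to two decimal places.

€4,112,707.18

Periodic rate r = 0.0445/4 per quarter.
Growing perpetuity (Gordon): PV = PMT₁ / (r − g) = 18,610 / (r − 0.0066) = €4,112,707.18.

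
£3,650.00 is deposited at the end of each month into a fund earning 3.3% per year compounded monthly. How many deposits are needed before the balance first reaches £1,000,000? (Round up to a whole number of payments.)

Periodic rate r = 0.033/12 per month; n is counted in months.
Ordinary annuity FV: 1,000,000 = 3,650 × [((1+r)^n − 1)/r].
(1+r)^n = 1 + 1,000,000 × r / 3,650, so n = ln(1 + 1,000,000·r/3,650) / ln(1+r) = 204.49.
Round up to a whole number of payments: n = 205.

205 payments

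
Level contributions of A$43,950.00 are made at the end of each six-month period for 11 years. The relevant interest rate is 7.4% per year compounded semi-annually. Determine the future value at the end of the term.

A$1,453,900.48

This is an ordinary annuity: 22 deposits of A$43,950.00 at the end of each six-month period.
Periodic rate r = 0.074/2 per half-year; n is counted in half-years.
FV = PMT × [((1+r)^n − 1)/r] = 43,950 × [(1+r)^22 − 1] / r = A$1,453,900.48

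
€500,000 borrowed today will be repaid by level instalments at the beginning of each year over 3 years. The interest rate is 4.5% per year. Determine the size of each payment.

Level annuity due; solve PV = PMT × [(1 − (1+r)^−n)/r] × (1+r) for PMT.
Periodic rate r = 0.045 per year.
With n = 3: PMT = 500,000 / ([(1 − (1+r)^−n)/r] × (1+r)) = €174,054.24

€174,054.24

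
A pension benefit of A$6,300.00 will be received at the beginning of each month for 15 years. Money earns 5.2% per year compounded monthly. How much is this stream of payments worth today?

This is an annuity due: 180 payments of A$6,300.00 at the beginning of each month.
Periodic rate r = 0.052/12 per month; n is counted in months.
PV = PMT × [(1 − (1+r)^−n)/r] × (1+r) = 6,300 × [1 − (1+r)^−180] / r × (1+r) = A$789,677.50

A$789,677.50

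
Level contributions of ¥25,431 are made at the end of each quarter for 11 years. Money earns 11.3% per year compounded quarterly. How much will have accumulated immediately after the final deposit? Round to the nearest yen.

This is an ordinary annuity: 44 deposits of ¥25,431 at the end of each quarter.
Periodic rate r = 0.113/4 per quarter; n is counted in quarters.
FV = PMT × [((1+r)^n − 1)/r] = 25,431 × [(1+r)^44 − 1] / r = ¥2,166,610

¥2,166,610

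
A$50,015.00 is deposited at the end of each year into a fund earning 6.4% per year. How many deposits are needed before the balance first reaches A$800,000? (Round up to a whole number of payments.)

12 payments

Periodic rate r = 0.064 per year.
Ordinary annuity FV: 800,000 = 50,015 × [((1+r)^n − 1)/r].
(1+r)^n = 1 + 800,000 × r / 50,015, so n = ln(1 + 800,000·r/50,015) / ln(1+r) = 11.36.
Round up to a whole number of payments: n = 12.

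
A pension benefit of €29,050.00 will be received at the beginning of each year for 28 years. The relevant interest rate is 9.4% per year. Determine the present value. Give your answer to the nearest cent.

€310,768.16

This is an annuity due: 28 payments of €29,050.00 at the beginning of each year.
Periodic rate r = 0.094 per year.
PV = PMT × [(1 − (1+r)^−n)/r] × (1+r) = 29,050 × [1 − (1+r)^−28] / r × (1+r) = €310,768.16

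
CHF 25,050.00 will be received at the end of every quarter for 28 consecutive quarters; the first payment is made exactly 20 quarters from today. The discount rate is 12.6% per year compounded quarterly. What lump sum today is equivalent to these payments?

CHF 256,029.71

Ordinary annuity of 28 payments, first payment at period 20.
Periodic rate r = 0.126/4 per quarter; n is counted in quarters.
The ordinary-annuity PV formula values the stream one period before the first payment (period 19); discount that back 19 periods:
PV₀ = 25,050 × [1 − (1+r)^−28] / r × (1+r)^−19 = CHF 256,029.71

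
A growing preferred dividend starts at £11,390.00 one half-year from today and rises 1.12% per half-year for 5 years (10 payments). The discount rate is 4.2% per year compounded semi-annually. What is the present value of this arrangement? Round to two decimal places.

£106,860.09

Periodic rate r = 0.042/2 per half-year; n is counted in half-years.
Growing ordinary annuity: PV = PMT₁ × [1 − ((1+g)/(1+r))^n] / (r − g) = 11,390 × [1 − ((1+0.0112)/(1+r))^10] / (r − 0.0112) = £106,860.09.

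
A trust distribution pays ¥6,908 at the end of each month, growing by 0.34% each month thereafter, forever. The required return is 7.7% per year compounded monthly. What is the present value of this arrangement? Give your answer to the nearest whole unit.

¥2,289,945

Periodic rate r = 0.077/12 per month.
Growing perpetuity (Gordon): PV = PMT₁ / (r − g) = 6,908 / (r − 0.0034) = ¥2,289,945.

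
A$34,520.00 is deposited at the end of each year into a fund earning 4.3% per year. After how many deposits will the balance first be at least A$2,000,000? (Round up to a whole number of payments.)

30 payments

Periodic rate r = 0.043 per year.
Ordinary annuity FV: 2,000,000 = 34,520 × [((1+r)^n − 1)/r].
(1+r)^n = 1 + 2,000,000 × r / 34,520, so n = ln(1 + 2,000,000·r/34,520) / ln(1+r) = 29.70.
Round up to a whole number of payments: n = 30.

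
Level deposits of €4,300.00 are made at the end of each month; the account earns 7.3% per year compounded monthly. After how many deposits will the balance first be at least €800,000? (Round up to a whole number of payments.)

125 payments

Periodic rate r = 0.073/12 per month; n is counted in months.
Ordinary annuity FV: 800,000 = 4,300 × [((1+r)^n − 1)/r].
(1+r)^n = 1 + 800,000 × r / 4,300, so n = ln(1 + 800,000·r/4,300) / ln(1+r) = 124.81.
Round up to a whole number of payments: n = 125.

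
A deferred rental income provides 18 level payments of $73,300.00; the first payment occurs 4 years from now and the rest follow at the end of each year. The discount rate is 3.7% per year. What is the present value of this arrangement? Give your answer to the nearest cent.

Ordinary annuity of 18 payments, first payment at period 4.
Periodic rate r = 0.037 per year.
The ordinary-annuity PV formula values the stream one period before the first payment (period 3); discount that back 3 periods:
PV₀ = 73,300 × [1 − (1+r)^−18] / r × (1+r)^−3 = $852,766.09

$852,766.09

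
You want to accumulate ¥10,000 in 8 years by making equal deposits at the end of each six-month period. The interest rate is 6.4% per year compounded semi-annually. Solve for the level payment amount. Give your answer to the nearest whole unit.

¥488

Level ordinary annuity; solve FV = PMT × [((1+r)^n − 1)/r] for PMT.
Periodic rate r = 0.064/2 per half-year; n is counted in half-years.
With n = 16: PMT = 10,000 / ([((1+r)^n − 1)/r]) = ¥488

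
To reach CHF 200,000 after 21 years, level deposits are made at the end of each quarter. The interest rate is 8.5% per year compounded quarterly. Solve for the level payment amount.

CHF 876.44

Level ordinary annuity; solve FV = PMT × [((1+r)^n − 1)/r] for PMT.
Periodic rate r = 0.085/4 per quarter; n is counted in quarters.
With n = 84: PMT = 200,000 / ([((1+r)^n − 1)/r]) = CHF 876.44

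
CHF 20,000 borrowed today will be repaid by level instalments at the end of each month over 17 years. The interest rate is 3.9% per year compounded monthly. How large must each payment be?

CHF 134.26

Level ordinary annuity; solve PV = PMT × [(1 − (1+r)^−n)/r] for PMT.
Periodic rate r = 0.039/12 per month; n is counted in months.
With n = 204: PMT = 20,000 / ([(1 − (1+r)^−n)/r]) = CHF 134.26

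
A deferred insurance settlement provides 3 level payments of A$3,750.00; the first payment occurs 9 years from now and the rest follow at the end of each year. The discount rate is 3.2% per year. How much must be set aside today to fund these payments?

A$8,212.95

Ordinary annuity of 3 payments, first payment at period 9.
Periodic rate r = 0.032 per year.
The ordinary-annuity PV formula values the stream one period before the first payment (period 8); discount that back 8 periods:
PV₀ = 3,750 × [1 − (1+r)^−3] / r × (1+r)^−8 = A$8,212.95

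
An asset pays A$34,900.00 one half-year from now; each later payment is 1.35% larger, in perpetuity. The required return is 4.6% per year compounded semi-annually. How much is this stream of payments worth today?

Periodic rate r = 0.046/2 per half-year.
Growing perpetuity (Gordon): PV = PMT₁ / (r − g) = 34,900 / (r − 0.0135) = A$3,673,684.21.

A$3,673,684.21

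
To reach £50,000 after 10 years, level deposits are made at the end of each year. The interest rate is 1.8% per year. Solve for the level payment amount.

Level ordinary annuity; solve FV = PMT × [((1+r)^n − 1)/r] for PMT.
Periodic rate r = 0.018 per year.
With n = 10: PMT = 50,000 / ([((1+r)^n − 1)/r]) = £4,608.24

£4,608.24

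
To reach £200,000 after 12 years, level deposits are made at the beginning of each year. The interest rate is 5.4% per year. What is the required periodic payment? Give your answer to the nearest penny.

£11,647.99

Level annuity due; solve FV = PMT × [((1+r)^n − 1)/r] × (1+r) for PMT.
Periodic rate r = 0.054 per year.
With n = 12: PMT = 200,000 / ([((1+r)^n − 1)/r] × (1+r)) = £11,647.99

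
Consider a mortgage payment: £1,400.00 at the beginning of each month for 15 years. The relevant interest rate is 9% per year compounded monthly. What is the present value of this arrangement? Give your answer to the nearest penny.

This is an annuity due: 180 payments of £1,400.00 at the beginning of each month.
Periodic rate r = 0.09/12 per month; n is counted in months.
PV = PMT × [(1 − (1+r)^−n)/r] × (1+r) = 1,400 × [1 − (1+r)^−180] / r × (1+r) = £139,066.00

£139,066.00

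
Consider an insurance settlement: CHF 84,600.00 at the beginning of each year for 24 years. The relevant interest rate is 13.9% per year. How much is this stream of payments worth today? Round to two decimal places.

This is an annuity due: 24 payments of CHF 84,600.00 at the beginning of each year.
Periodic rate r = 0.139 per year.
PV = PMT × [(1 − (1+r)^−n)/r] × (1+r) = 84,600 × [1 − (1+r)^−24] / r × (1+r) = CHF 662,732.39

CHF 662,732.39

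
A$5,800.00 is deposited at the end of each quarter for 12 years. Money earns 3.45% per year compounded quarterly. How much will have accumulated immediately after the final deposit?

A$343,073.48

This is an ordinary annuity: 48 deposits of A$5,800.00 at the end of each quarter.
Periodic rate r = 0.0345/4 per quarter; n is counted in quarters.
FV = PMT × [((1+r)^n − 1)/r] = 5,800 × [(1+r)^48 − 1] / r = A$343,073.48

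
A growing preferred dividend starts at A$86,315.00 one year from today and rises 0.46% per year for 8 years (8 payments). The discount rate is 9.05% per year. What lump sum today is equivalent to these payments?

Periodic rate r = 0.0905 per year.
Growing ordinary annuity: PV = PMT₁ × [1 − ((1+g)/(1+r))^n] / (r − g) = 86,315 × [1 − ((1+0.0046)/(1+r))^8] / (r − 0.0046) = A$483,596.71.

A$483,596.71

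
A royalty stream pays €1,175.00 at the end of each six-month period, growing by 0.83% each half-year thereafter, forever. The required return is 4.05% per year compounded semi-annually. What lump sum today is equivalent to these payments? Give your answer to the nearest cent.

€98,326.36

Periodic rate r = 0.0405/2 per half-year.
Growing perpetuity (Gordon): PV = PMT₁ / (r − g) = 1,175 / (r − 0.0083) = €98,326.36.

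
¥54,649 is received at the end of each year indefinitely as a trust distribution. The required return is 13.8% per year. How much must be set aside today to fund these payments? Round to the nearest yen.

¥396,007

Periodic rate r = 0.138 per year.
Level perpetuity: PV = PMT / r = 54,649 / (0.138) = ¥396,007.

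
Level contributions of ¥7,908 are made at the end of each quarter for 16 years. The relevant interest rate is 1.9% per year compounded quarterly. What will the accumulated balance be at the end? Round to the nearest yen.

¥589,844

This is an ordinary annuity: 64 deposits of ¥7,908 at the end of each quarter.
Periodic rate r = 0.019/4 per quarter; n is counted in quarters.
FV = PMT × [((1+r)^n − 1)/r] = 7,908 × [(1+r)^64 − 1] / r = ¥589,844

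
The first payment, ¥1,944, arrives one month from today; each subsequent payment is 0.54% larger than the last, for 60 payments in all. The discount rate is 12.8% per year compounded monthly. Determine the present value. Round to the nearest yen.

¥99,330

Periodic rate r = 0.128/12 per month; n is counted in months.
Growing ordinary annuity: PV = PMT₁ × [1 − ((1+g)/(1+r))^n] / (r − g) = 1,944 × [1 − ((1+0.0054)/(1+r))^60] / (r − 0.0054) = ¥99,330.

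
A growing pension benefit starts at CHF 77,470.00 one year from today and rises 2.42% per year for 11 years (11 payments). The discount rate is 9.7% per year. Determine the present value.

Periodic rate r = 0.097 per year.
Growing ordinary annuity: PV = PMT₁ × [1 − ((1+g)/(1+r))^n] / (r − g) = 77,470 × [1 − ((1+0.0242)/(1+r))^11] / (r − 0.0242) = CHF 564,157.84.

CHF 564,157.84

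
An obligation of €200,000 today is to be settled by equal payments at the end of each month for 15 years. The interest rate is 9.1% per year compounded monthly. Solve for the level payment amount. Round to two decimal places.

€2,040.45

Level ordinary annuity; solve PV = PMT × [(1 − (1+r)^−n)/r] for PMT.
Periodic rate r = 0.091/12 per month; n is counted in months.
With n = 180: PMT = 200,000 / ([(1 − (1+r)^−n)/r]) = €2,040.45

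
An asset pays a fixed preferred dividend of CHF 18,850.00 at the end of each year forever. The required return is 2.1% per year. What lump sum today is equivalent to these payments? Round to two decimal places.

Periodic rate r = 0.021 per year.
Level perpetuity: PV = PMT / r = 18,850 / (0.021) = CHF 897,619.05.

CHF 897,619.05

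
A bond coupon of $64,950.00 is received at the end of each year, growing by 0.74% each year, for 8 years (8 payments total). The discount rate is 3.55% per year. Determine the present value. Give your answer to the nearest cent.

Periodic rate r = 0.0355 per year.
Growing ordinary annuity: PV = PMT₁ × [1 − ((1+g)/(1+r))^n] / (r − g) = 64,950 × [1 − ((1+0.0074)/(1+r))^8] / (r − 0.0074) = $456,628.50.

$456,628.50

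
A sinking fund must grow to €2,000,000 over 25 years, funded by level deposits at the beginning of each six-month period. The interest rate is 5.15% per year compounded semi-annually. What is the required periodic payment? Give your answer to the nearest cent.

€19,572.89

Level annuity due; solve FV = PMT × [((1+r)^n − 1)/r] × (1+r) for PMT.
Periodic rate r = 0.0515/2 per half-year; n is counted in half-years.
With n = 50: PMT = 2,000,000 / ([((1+r)^n − 1)/r] × (1+r)) = €19,572.89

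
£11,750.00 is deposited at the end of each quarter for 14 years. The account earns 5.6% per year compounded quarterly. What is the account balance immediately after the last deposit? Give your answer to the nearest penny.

£988,963.14

This is an ordinary annuity: 56 deposits of £11,750.00 at the end of each quarter.
Periodic rate r = 0.056/4 per quarter; n is counted in quarters.
FV = PMT × [((1+r)^n − 1)/r] = 11,750 × [(1+r)^56 − 1] / r = £988,963.14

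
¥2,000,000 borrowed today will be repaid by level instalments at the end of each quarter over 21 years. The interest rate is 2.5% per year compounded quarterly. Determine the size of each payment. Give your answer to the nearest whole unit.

¥30,677

Level ordinary annuity; solve PV = PMT × [(1 − (1+r)^−n)/r] for PMT.
Periodic rate r = 0.025/4 per quarter; n is counted in quarters.
With n = 84: PMT = 2,000,000 / ([(1 − (1+r)^−n)/r]) = ¥30,677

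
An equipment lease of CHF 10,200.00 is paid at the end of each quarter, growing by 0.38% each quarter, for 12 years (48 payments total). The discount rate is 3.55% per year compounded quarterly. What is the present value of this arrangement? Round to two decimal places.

CHF 432,110.12

Periodic rate r = 0.0355/4 per quarter; n is counted in quarters.
Growing ordinary annuity: PV = PMT₁ × [1 − ((1+g)/(1+r))^n] / (r − g) = 10,200 × [1 − ((1+0.0038)/(1+r))^48] / (r − 0.0038) = CHF 432,110.12.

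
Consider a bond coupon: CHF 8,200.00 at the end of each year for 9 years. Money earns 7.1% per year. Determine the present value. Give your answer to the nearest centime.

This is an ordinary annuity: 9 payments of CHF 8,200.00 at the end of each year.
Periodic rate r = 0.071 per year.
PV = PMT × [(1 − (1+r)^−n)/r] = 8,200 × [1 − (1+r)^−9] / r = CHF 53,198.38

CHF 53,198.38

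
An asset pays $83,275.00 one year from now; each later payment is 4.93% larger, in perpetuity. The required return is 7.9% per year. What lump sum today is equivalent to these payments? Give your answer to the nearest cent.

Periodic rate r = 0.079 per year.
Growing perpetuity (Gordon): PV = PMT₁ / (r − g) = 83,275 / (r − 0.0493) = $2,803,872.05.

$2,803,872.05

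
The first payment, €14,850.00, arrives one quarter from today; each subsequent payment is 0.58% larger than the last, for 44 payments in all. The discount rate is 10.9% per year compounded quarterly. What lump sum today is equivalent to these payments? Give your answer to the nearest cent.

€418,742.82

Periodic rate r = 0.109/4 per quarter; n is counted in quarters.
Growing ordinary annuity: PV = PMT₁ × [1 − ((1+g)/(1+r))^n] / (r − g) = 14,850 × [1 − ((1+0.0058)/(1+r))^44] / (r − 0.0058) = €418,742.82.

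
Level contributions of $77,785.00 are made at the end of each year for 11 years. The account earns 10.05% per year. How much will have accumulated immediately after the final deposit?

$1,445,341.86

This is an ordinary annuity: 11 deposits of $77,785.00 at the end of each year.
Periodic rate r = 0.1005 per year.
FV = PMT × [((1+r)^n − 1)/r] = 77,785 × [(1+r)^11 − 1] / r = $1,445,341.86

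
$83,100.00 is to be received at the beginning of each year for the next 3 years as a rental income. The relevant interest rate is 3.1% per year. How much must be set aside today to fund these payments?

This is an annuity due: 3 payments of $83,100.00 at the beginning of each year.
Periodic rate r = 0.031 per year.
PV = PMT × [(1 − (1+r)^−n)/r] × (1+r) = 83,100 × [1 − (1+r)^−3] / r × (1+r) = $241,879.20

$241,879.20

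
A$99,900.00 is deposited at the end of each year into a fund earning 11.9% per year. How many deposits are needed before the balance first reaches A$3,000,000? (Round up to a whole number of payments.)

14 payments

Periodic rate r = 0.119 per year.
Ordinary annuity FV: 3,000,000 = 99,900 × [((1+r)^n − 1)/r].
(1+r)^n = 1 + 3,000,000 × r / 99,900, so n = ln(1 + 3,000,000·r/99,900) / ln(1+r) = 13.52.
Round up to a whole number of payments: n = 14.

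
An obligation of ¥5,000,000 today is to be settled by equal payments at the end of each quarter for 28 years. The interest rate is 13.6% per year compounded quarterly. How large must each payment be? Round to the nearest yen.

¥174,117

Level ordinary annuity; solve PV = PMT × [(1 − (1+r)^−n)/r] for PMT.
Periodic rate r = 0.136/4 per quarter; n is counted in quarters.
With n = 112: PMT = 5,000,000 / ([(1 − (1+r)^−n)/r]) = ¥174,117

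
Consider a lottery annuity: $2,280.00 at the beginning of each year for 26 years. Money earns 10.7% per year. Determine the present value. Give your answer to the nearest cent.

This is an annuity due: 26 payments of $2,280.00 at the beginning of each year.
Periodic rate r = 0.107 per year.
PV = PMT × [(1 − (1+r)^−n)/r] × (1+r) = 2,280 × [1 − (1+r)^−26] / r × (1+r) = $21,910.15

$21,910.15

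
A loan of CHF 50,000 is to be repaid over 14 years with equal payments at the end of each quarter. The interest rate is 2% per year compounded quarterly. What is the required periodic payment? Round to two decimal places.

Level ordinary annuity; solve PV = PMT × [(1 − (1+r)^−n)/r] for PMT.
Periodic rate r = 0.02/4 per quarter; n is counted in quarters.
With n = 56: PMT = 50,000 / ([(1 − (1+r)^−n)/r]) = CHF 1,025.90

CHF 1,025.90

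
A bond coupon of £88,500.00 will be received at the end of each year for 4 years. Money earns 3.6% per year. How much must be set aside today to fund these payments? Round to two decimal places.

This is an ordinary annuity: 4 payments of £88,500.00 at the end of each year.
Periodic rate r = 0.036 per year.
PV = PMT × [(1 − (1+r)^−n)/r] = 88,500 × [1 − (1+r)^−4] / r = £324,297.30

£324,297.30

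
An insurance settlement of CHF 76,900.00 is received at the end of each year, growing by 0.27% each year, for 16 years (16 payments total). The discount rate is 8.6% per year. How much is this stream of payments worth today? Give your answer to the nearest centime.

Periodic rate r = 0.086 per year.
Growing ordinary annuity: PV = PMT₁ × [1 − ((1+g)/(1+r))^n] / (r − g) = 76,900 × [1 − ((1+0.0027)/(1+r))^16] / (r − 0.0027) = CHF 665,691.12.

CHF 665,691.12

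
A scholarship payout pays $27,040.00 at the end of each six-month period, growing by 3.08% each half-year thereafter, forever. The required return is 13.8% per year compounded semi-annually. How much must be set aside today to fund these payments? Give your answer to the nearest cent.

Periodic rate r = 0.138/2 per half-year.
Growing perpetuity (Gordon): PV = PMT₁ / (r − g) = 27,040 / (r − 0.0308) = $707,853.40.

$707,853.40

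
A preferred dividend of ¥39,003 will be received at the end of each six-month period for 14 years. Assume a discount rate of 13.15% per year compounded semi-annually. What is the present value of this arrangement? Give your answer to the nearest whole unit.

¥493,465

This is an ordinary annuity: 28 payments of ¥39,003 at the end of each six-month period.
Periodic rate r = 0.1315/2 per half-year; n is counted in half-years.
PV = PMT × [(1 − (1+r)^−n)/r] = 39,003 × [1 − (1+r)^−28] / r = ¥493,465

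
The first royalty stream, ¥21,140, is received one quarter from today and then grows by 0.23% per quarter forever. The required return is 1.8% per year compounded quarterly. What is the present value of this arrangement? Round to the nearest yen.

¥9,609,091

Periodic rate r = 0.018/4 per quarter.
Growing perpetuity (Gordon): PV = PMT₁ / (r − g) = 21,140 / (r − 0.0023) = ¥9,609,091.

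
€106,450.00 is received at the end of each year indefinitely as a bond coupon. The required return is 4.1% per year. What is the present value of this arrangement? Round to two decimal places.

€2,596,341.46

Periodic rate r = 0.041 per year.
Level perpetuity: PV = PMT / r = 106,450 / (0.041) = €2,596,341.46.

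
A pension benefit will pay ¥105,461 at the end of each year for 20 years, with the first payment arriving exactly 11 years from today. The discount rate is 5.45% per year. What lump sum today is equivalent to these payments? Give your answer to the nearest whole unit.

Ordinary annuity of 20 payments, first payment at period 11.
Periodic rate r = 0.0545 per year.
The ordinary-annuity PV formula values the stream one period before the first payment (period 10); discount that back 10 periods:
PV₀ = 105,461 × [1 − (1+r)^−20] / r × (1+r)^−10 = ¥744,409

¥744,409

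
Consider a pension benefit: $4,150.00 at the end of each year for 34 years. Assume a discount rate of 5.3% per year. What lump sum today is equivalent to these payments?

This is an ordinary annuity: 34 payments of $4,150.00 at the end of each year.
Periodic rate r = 0.053 per year.
PV = PMT × [(1 − (1+r)^−n)/r] = 4,150 × [1 − (1+r)^−34] / r = $64,774.70

$64,774.70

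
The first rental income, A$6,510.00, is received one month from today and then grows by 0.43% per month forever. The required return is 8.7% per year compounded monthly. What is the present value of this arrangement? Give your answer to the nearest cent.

Periodic rate r = 0.087/12 per month.
Growing perpetuity (Gordon): PV = PMT₁ / (r − g) = 6,510 / (r − 0.0043) = A$2,206,779.66.

A$2,206,779.66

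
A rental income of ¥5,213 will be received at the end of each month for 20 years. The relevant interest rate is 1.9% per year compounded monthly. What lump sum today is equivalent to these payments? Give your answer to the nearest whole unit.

This is an ordinary annuity: 240 payments of ¥5,213 at the end of each month.
Periodic rate r = 0.019/12 per month; n is counted in months.
PV = PMT × [(1 − (1+r)^−n)/r] = 5,213 × [1 − (1+r)^−240] / r = ¥1,040,185

¥1,040,185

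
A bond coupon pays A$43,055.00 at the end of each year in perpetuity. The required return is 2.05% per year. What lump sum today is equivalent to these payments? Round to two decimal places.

A$2,100,243.90

Periodic rate r = 0.0205 per year.
Level perpetuity: PV = PMT / r = 43,055 / (0.0205) = A$2,100,243.90.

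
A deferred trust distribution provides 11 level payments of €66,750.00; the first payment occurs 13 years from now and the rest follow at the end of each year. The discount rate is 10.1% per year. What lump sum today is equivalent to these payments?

Ordinary annuity of 11 payments, first payment at period 13.
Periodic rate r = 0.101 per year.
The ordinary-annuity PV formula values the stream one period before the first payment (period 12); discount that back 12 periods:
PV₀ = 66,750 × [1 − (1+r)^−11] / r × (1+r)^−12 = €136,015.98

€136,015.98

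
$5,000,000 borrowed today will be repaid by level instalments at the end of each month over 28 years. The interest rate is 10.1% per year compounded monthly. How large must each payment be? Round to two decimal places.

$44,761.64

Level ordinary annuity; solve PV = PMT × [(1 − (1+r)^−n)/r] for PMT.
Periodic rate r = 0.101/12 per month; n is counted in months.
With n = 336: PMT = 5,000,000 / ([(1 − (1+r)^−n)/r]) = $44,761.64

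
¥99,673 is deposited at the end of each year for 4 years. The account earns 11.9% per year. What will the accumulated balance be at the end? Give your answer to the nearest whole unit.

¥475,672

This is an ordinary annuity: 4 deposits of ¥99,673 at the end of each year.
Periodic rate r = 0.119 per year.
FV = PMT × [((1+r)^n − 1)/r] = 99,673 × [(1+r)^4 − 1] / r = ¥475,672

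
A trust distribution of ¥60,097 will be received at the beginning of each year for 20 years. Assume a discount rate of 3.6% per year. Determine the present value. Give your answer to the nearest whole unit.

This is an annuity due: 20 payments of ¥60,097 at the beginning of each year.
Periodic rate r = 0.036 per year.
PV = PMT × [(1 − (1+r)^−n)/r] × (1+r) = 60,097 × [1 − (1+r)^−20] / r × (1+r) = ¥876,918

¥876,918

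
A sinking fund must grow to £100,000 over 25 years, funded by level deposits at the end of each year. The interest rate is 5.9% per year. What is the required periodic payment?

£1,848.50

Level ordinary annuity; solve FV = PMT × [((1+r)^n − 1)/r] for PMT.
Periodic rate r = 0.059 per year.
With n = 25: PMT = 100,000 / ([((1+r)^n − 1)/r]) = £1,848.50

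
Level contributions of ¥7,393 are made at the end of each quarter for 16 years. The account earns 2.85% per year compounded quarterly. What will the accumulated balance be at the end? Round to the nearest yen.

¥596,837

This is an ordinary annuity: 64 deposits of ¥7,393 at the end of each quarter.
Periodic rate r = 0.0285/4 per quarter; n is counted in quarters.
FV = PMT × [((1+r)^n − 1)/r] = 7,393 × [(1+r)^64 − 1] / r = ¥596,837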